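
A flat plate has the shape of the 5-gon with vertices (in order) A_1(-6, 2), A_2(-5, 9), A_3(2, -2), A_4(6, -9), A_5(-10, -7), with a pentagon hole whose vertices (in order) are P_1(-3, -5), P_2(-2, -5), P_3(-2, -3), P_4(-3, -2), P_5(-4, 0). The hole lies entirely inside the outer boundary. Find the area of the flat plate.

122

Outer boundary:
Apply the surveyor's formula: 2A = Σ (x_i·y_{i+1} − x_{i+1}·y_i), indices taken mod 5.
A_1→A_2: (-6)(9) − (-5)(2) = -44
A_2→A_3: (-5)(-2) − (2)(9) = -8
A_3→A_4: (2)(-9) − (6)(-2) = -6
A_4→A_5: (6)(-7) − (-10)(-9) = -132
A_5→A_1: (-10)(2) − (-6)(-7) = -62
Σ = -252
Area = |Σ|/2 = 126.
Hole:
Cross-terms: 5, -4, -5, -8, 20  ⇒  Σ = 8
Area = |Σ|/2 = 4.
Net area = 126 − 4 = 122.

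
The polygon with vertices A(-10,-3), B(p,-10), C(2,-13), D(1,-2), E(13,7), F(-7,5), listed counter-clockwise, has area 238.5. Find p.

Write out the shoelace sum; only the two edges meeting at B involve p:
2·Area = [((-10)·(-10) − p·(-3)) + (p·(-13) − 2·(-10))] + 227
       = -10·p + 347 = 477
⇒ p = -13.

-13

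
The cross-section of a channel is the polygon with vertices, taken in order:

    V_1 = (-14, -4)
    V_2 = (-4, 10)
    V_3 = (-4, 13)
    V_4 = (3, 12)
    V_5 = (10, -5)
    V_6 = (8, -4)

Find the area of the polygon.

239

Cross-terms: -156, -12, -87, -135, 0, -88  ⇒  Σ = -478
Area = |Σ|/2 = 239.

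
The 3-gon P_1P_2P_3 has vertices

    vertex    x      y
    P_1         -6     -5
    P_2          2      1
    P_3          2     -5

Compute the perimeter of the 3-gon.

|P_1P_2| = √((8)² + (6)²) = √100 = 10
|P_2P_3| = √((0)² + (-6)²) = √36 = 6
|P_3P_1| = √((-8)² + (0)²) = √64 = 8
Perimeter = 10 + 6 + 8 = 24.

24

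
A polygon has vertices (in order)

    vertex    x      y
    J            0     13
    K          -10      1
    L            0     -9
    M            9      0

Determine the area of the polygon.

Cross-terms: 130, 90, 81, 117  ⇒  Σ = 418
Area = |Σ|/2 = 209.

209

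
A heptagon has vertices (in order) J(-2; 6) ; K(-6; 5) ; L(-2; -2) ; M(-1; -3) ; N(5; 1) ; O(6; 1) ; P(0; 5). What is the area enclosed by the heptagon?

Apply the shoelace formula: 2A = Σ (x_i·y_{i+1} − x_{i+1}·y_i), indices taken mod 7.
Cross-terms: 26, 22, 4, 14, -1, 30, 10  ⇒  Σ = 105
Area = |Σ|/2 = 52.5.

52.5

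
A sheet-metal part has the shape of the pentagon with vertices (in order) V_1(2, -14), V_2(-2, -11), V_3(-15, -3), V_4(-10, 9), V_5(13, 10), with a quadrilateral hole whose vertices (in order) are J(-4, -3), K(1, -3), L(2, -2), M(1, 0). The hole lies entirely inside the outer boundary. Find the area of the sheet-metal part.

387.5

Outer boundary:
Σ = (-50) + (-159) + (-165) + (-217) + (-202) = -793
Area = |Σ|/2 = 396.5.
Hole:
Apply the shoelace formula: 2A = Σ (x_i·y_{i+1} − x_{i+1}·y_i), indices taken mod 4.
J→K: (-4)(-3) − (1)(-3) = 15
K→L: (1)(-2) − (2)(-3) = 4
L→M: (2)(0) − (1)(-2) = 2
M→J: (1)(-3) − (-4)(0) = -3
Σ = 18
Area = |Σ|/2 = 9.
Net area = 396.5 − 9 = 387.5.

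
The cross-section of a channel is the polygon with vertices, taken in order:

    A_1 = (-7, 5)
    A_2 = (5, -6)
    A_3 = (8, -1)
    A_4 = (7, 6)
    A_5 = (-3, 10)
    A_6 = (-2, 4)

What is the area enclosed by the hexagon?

114.5

Apply Gauss's area formula: 2A = Σ (x_i·y_{i+1} − x_{i+1}·y_i), indices taken mod 6.
Σ = (17) + (43) + (55) + (88) + (8) + (18) = 229
Area = |Σ|/2 = 114.5.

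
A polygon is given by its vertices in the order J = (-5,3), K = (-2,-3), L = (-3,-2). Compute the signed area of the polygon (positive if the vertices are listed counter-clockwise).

Σ = (21) + (-5) + (-19) = -3
Signed area = Σ/2 = -1.5 (negative ⇒ clockwise traversal).

-1.5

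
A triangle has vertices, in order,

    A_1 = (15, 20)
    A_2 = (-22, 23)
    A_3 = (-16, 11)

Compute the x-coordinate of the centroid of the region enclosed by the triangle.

-23/3

Apply the shoelace formula. First the cross-terms c_i = x_i·y_{i+1} − x_{i+1}·y_i:
  785, 126, -485  ⇒  2A = 426, A = 213.
Then Σ (x_i + x_{i+1})·c_i = -9798, so x̄ = -9798 / (6·213) = -23/3.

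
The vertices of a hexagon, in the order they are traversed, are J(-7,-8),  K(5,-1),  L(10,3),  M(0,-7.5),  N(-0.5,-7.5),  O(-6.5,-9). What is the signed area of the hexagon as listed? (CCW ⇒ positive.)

-31

Apply the shoelace formula: 2A = Σ (x_i·y_{i+1} − x_{i+1}·y_i), indices taken mod 6.
Cross-terms: 47, 25, -75, -3.75, -44.25, -11  ⇒  Σ = -62
Signed area = Σ/2 = -31 (negative ⇒ clockwise traversal).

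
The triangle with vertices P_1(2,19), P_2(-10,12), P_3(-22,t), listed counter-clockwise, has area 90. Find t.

-10

Write out the shoelace sum; only the two edges meeting at P_3 involve t:
2·Area = [((-10)·t − (-22)·12) + ((-22)·19 − 2·t)] + 214
       = -12·t + 60 = 180
⇒ t = -10.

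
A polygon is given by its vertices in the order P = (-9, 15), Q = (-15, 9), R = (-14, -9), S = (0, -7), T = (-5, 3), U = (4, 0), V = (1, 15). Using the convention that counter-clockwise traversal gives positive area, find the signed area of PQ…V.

333

Σ = (144) + (261) + (98) + (-35) + (-12) + (60) + (150) = 666
Signed area = Σ/2 = 333 (positive ⇒ counter-clockwise traversal).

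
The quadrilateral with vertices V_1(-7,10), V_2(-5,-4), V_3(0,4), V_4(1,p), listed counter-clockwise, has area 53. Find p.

Write out the shoelace sum; only the two edges meeting at V_4 involve p:
2·Area = [(0·p − 1·4) + (1·10 − (-7)·p)] + 58
       = 7·p + 64 = 106
⇒ p = 6.

6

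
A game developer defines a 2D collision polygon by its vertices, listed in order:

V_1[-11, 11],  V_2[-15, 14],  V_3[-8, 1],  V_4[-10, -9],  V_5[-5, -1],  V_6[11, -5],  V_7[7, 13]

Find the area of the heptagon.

Apply the shoelace (surveyor's) formula: 2A = Σ (x_i·y_{i+1} − x_{i+1}·y_i), indices taken mod 7.
Σ = (11) + (97) + (82) + (-35) + (36) + (178) + (220) = 589
Area = |Σ|/2 = 294.5.

294.5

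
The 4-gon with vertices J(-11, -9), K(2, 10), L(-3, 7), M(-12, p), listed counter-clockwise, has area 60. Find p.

-3

Write out the shoelace sum; only the two edges meeting at M involve p:
2·Area = [((-3)·p − (-12)·7) + ((-12)·(-9) − (-11)·p)] + -48
       = 8·p + 144 = 120
⇒ p = -3.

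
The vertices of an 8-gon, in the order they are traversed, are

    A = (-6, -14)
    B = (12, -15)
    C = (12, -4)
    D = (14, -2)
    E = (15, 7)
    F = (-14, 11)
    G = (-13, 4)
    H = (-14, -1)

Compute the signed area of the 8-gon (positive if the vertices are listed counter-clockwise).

A→B: (-6)(-15) − (12)(-14) = 258
B→C: (12)(-4) − (12)(-15) = 132
C→D: (12)(-2) − (14)(-4) = 32
D→E: (14)(7) − (15)(-2) = 128
E→F: (15)(11) − (-14)(7) = 263
F→G: (-14)(4) − (-13)(11) = 87
G→H: (-13)(-1) − (-14)(4) = 69
H→A: (-14)(-14) − (-6)(-1) = 190
Σ = 1159
Signed area = Σ/2 = 579.5 (positive ⇒ counter-clockwise traversal).

579.5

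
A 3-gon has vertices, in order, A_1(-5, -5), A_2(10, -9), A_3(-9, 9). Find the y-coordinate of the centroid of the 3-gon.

-5/3

Apply the shoelace formula. First the cross-terms c_i = x_i·y_{i+1} − x_{i+1}·y_i:
  95, 9, 90  ⇒  2A = 194, A = 97.
Then Σ (y_i + y_{i+1})·c_i = -970, so ȳ = -970 / (6·97) = -5/3.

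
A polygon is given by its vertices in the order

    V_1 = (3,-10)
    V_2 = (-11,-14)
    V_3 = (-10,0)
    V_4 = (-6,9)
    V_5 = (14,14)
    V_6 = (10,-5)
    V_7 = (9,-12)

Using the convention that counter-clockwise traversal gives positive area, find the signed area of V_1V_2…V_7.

Σ = (-152) + (-140) + (-90) + (-210) + (-210) + (-75) + (-54) = -931
Signed area = Σ/2 = -465.5 (negative ⇒ clockwise traversal).

-465.5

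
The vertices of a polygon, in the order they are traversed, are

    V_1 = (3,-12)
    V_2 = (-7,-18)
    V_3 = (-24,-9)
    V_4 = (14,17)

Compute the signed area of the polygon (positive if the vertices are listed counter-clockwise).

-504

Σ = (-138) + (-369) + (-282) + (-219) = -1008
Signed area = Σ/2 = -504 (negative ⇒ clockwise traversal).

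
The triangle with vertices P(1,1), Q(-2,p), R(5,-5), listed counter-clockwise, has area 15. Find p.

The doubled signed area Σ (x_i y_{i+1} − x_{i+1} y_i) is linear in p.
With p=0 it equals 22; the coefficient of p is -4 (from the two edges through Q).
So -4·p + 22 = 2·15 = 30 ⇒ p = -2.

-2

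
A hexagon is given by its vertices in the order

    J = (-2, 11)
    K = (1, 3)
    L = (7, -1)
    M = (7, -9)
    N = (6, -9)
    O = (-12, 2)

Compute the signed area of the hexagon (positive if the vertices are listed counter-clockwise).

-164

Σ = (-17) + (-22) + (-56) + (-9) + (-96) + (-128) = -328
Signed area = Σ/2 = -164 (negative ⇒ clockwise traversal).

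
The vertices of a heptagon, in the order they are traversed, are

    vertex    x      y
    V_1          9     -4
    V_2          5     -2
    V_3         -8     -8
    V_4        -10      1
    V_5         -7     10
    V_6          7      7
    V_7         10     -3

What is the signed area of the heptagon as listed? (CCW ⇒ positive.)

Apply Gauss's area formula: 2A = Σ (x_i·y_{i+1} − x_{i+1}·y_i), indices taken mod 7.
Σ = (2) + (-56) + (-88) + (-93) + (-119) + (-91) + (-13) = -458
Signed area = Σ/2 = -229 (negative ⇒ clockwise traversal).

-229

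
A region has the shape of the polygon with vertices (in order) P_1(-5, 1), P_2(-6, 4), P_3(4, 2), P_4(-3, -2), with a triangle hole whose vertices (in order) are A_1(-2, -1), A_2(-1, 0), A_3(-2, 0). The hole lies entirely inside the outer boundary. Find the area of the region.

28

Outer boundary:
Apply Gauss's area formula: 2A = Σ (x_i·y_{i+1} − x_{i+1}·y_i), indices taken mod 4.
Σ = (-14) + (-28) + (-2) + (-13) = -57
Area = |Σ|/2 = 28.5.
Hole:
Apply the shoelace formula: 2A = Σ (x_i·y_{i+1} − x_{i+1}·y_i), indices taken mod 3.
A_1→A_2: (-2)(0) − (-1)(-1) = -1
A_2→A_3: (-1)(0) − (-2)(0) = 0
A_3→A_1: (-2)(-1) − (-2)(0) = 2
Σ = 1
Area = |Σ|/2 = 0.5.
Net area = 28.5 − 0.5 = 28.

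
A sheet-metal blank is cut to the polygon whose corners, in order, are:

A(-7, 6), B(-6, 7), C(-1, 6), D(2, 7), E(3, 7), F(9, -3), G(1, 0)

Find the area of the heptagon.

Apply the surveyor's formula: 2A = Σ (x_i·y_{i+1} − x_{i+1}·y_i), indices taken mod 7.
A→B: (-7)(7) − (-6)(6) = -13
B→C: (-6)(6) − (-1)(7) = -29
C→D: (-1)(7) − (2)(6) = -19
D→E: (2)(7) − (3)(7) = -7
E→F: (3)(-3) − (9)(7) = -72
F→G: (9)(0) − (1)(-3) = 3
G→A: (1)(6) − (-7)(0) = 6
Σ = -131
Area = |Σ|/2 = 65.5.

65.5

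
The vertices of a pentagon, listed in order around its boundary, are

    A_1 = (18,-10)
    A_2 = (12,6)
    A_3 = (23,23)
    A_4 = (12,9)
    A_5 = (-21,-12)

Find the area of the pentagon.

384

Apply Gauss's area formula: 2A = Σ (x_i·y_{i+1} − x_{i+1}·y_i), indices taken mod 5.
Σ = (228) + (138) + (-69) + (45) + (426) = 768
Area = |Σ|/2 = 384.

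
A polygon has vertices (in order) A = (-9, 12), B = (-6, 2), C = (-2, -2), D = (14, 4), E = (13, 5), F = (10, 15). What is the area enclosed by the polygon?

Σ = (54) + (16) + (20) + (18) + (145) + (255) = 508
Area = |Σ|/2 = 254.

254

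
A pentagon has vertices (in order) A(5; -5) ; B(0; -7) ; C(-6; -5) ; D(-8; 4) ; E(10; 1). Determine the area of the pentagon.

Apply Gauss's area formula: 2A = Σ (x_i·y_{i+1} − x_{i+1}·y_i), indices taken mod 5.
Σ = (-35) + (-42) + (-64) + (-48) + (-55) = -244
Area = |Σ|/2 = 122.

122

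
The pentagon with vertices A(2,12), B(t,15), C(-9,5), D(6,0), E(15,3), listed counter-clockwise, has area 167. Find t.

Write out the shoelace sum; only the two edges meeting at B involve t:
2·Area = [(2·15 − t·12) + (t·5 − (-9)·15)] + 162
       = -7·t + 327 = 334
⇒ t = -1.

-1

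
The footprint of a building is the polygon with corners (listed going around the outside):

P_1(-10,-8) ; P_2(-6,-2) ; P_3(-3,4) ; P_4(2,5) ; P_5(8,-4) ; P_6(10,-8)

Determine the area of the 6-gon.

Cross-terms: -28, -30, -23, -48, -24, -160  ⇒  Σ = -313
Area = |Σ|/2 = 156.5.

156.5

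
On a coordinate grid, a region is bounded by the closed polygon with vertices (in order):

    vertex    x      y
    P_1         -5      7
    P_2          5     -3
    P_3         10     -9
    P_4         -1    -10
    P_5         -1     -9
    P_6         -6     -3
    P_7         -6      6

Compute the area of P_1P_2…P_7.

131

Apply the surveyor's formula: 2A = Σ (x_i·y_{i+1} − x_{i+1}·y_i), indices taken mod 7.
Cross-terms: -20, -15, -109, -1, -51, -54, -12  ⇒  Σ = -262
Area = |Σ|/2 = 131.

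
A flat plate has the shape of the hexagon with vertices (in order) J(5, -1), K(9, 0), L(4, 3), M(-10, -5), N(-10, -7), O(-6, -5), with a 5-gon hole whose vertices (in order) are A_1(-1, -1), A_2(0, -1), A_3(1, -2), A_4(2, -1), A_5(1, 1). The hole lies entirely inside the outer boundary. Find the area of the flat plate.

48.5

Outer boundary:
J→K: (5)(0) − (9)(-1) = 9
K→L: (9)(3) − (4)(0) = 27
L→M: (4)(-5) − (-10)(3) = 10
M→N: (-10)(-7) − (-10)(-5) = 20
N→O: (-10)(-5) − (-6)(-7) = 8
O→J: (-6)(-1) − (5)(-5) = 31
Σ = 105
Area = |Σ|/2 = 52.5.
Hole:
Apply the shoelace formula: 2A = Σ (x_i·y_{i+1} − x_{i+1}·y_i), indices taken mod 5.
Σ = (1) + (1) + (3) + (3) + (0) = 8
Area = |Σ|/2 = 4.
Net area = 52.5 − 4 = 48.5.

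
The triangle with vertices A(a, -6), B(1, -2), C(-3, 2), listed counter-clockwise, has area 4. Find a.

The doubled signed area Σ (x_i y_{i+1} − x_{i+1} y_i) is linear in a.
With a=0 it equals 20; the coefficient of a is -4 (from the two edges through A).
So -4·a + 20 = 2·4 = 8 ⇒ a = 3.

3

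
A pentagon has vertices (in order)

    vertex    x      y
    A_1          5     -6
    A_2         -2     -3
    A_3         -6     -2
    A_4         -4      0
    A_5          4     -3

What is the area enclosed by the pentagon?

23

Apply the surveyor's formula: 2A = Σ (x_i·y_{i+1} − x_{i+1}·y_i), indices taken mod 5.
Cross-terms: -27, -14, -8, 12, -9  ⇒  Σ = -46
Area = |Σ|/2 = 23.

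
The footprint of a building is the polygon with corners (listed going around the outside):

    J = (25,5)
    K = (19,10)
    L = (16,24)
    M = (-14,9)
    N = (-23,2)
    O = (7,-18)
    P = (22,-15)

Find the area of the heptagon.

Σ = (155) + (296) + (480) + (179) + (400) + (291) + (485) = 2286
Area = |Σ|/2 = 1143.

1143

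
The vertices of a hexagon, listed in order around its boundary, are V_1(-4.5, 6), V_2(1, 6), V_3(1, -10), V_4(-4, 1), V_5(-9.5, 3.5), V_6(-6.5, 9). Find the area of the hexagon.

Apply Gauss's area formula: 2A = Σ (x_i·y_{i+1} − x_{i+1}·y_i), indices taken mod 6.
V_1→V_2: (-4.5)(6) − (1)(6) = -33
V_2→V_3: (1)(-10) − (1)(6) = -16
V_3→V_4: (1)(1) − (-4)(-10) = -39
V_4→V_5: (-4)(3.5) − (-9.5)(1) = -4.5
V_5→V_6: (-9.5)(9) − (-6.5)(3.5) = -62.75
V_6→V_1: (-6.5)(6) − (-4.5)(9) = 1.5
Σ = -153.75
Area = |Σ|/2 = 76.875.

76.875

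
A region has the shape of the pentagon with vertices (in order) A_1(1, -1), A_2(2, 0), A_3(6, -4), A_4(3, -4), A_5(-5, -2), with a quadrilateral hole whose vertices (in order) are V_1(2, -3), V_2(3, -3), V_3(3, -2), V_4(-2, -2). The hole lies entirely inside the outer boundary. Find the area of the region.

15.5

Outer boundary:
Apply the shoelace (surveyor's) formula: 2A = Σ (x_i·y_{i+1} − x_{i+1}·y_i), indices taken mod 5.
A_1→A_2: (1)(0) − (2)(-1) = 2
A_2→A_3: (2)(-4) − (6)(0) = -8
A_3→A_4: (6)(-4) − (3)(-4) = -12
A_4→A_5: (3)(-2) − (-5)(-4) = -26
A_5→A_1: (-5)(-1) − (1)(-2) = 7
Σ = -37
Area = |Σ|/2 = 18.5.
Hole:
Apply the shoelace (surveyor's) formula: 2A = Σ (x_i·y_{i+1} − x_{i+1}·y_i), indices taken mod 4.
Σ = (3) + (3) + (-10) + (10) = 6
Area = |Σ|/2 = 3.
Net area = 18.5 − 3 = 15.5.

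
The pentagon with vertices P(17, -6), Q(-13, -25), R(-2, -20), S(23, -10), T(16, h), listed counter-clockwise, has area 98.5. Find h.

-9

Write out the shoelace sum; only the two edges meeting at T involve h:
2·Area = [(23·h − 16·(-10)) + (16·(-6) − 17·h)] + 187
       = 6·h + 251 = 197
⇒ h = -9.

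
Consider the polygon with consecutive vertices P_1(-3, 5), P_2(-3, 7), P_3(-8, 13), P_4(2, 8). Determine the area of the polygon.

Apply Gauss's area formula: 2A = Σ (x_i·y_{i+1} − x_{i+1}·y_i), indices taken mod 4.
Σ = (-6) + (17) + (-90) + (34) = -45
Area = |Σ|/2 = 22.5.

22.5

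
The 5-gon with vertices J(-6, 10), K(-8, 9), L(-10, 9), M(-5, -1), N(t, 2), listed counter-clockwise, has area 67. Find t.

3

The doubled signed area Σ (x_i y_{i+1} − x_{i+1} y_i) is linear in t.
With t=0 it equals 101; the coefficient of t is 11 (from the two edges through N).
So 11·t + 101 = 2·67 = 134 ⇒ t = 3.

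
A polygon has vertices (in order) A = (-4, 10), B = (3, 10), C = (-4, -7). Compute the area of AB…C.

59.5

A→B: (-4)(10) − (3)(10) = -70
B→C: (3)(-7) − (-4)(10) = 19
C→A: (-4)(10) − (-4)(-7) = -68
Σ = -119
Area = |Σ|/2 = 59.5.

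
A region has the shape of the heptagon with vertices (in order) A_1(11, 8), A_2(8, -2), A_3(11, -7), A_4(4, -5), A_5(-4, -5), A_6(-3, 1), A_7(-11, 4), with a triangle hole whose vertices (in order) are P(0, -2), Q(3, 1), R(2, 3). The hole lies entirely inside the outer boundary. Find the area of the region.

165

Outer boundary:
Apply the surveyor's formula: 2A = Σ (x_i·y_{i+1} − x_{i+1}·y_i), indices taken mod 7.
Cross-terms: -86, -34, -27, -40, -19, -1, -132  ⇒  Σ = -339
Area = |Σ|/2 = 169.5.
Hole:
Apply Gauss's area formula: 2A = Σ (x_i·y_{i+1} − x_{i+1}·y_i), indices taken mod 3.
Σ = (6) + (7) + (-4) = 9
Area = |Σ|/2 = 4.5.
Net area = 169.5 − 4.5 = 165.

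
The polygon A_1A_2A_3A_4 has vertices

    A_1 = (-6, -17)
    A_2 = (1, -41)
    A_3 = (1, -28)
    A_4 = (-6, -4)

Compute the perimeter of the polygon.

76

|A_1A_2| = √((7)² + (-24)²) = √625 = 25
|A_2A_3| = √((0)² + (13)²) = √169 = 13
|A_3A_4| = √((-7)² + (24)²) = √625 = 25
|A_4A_1| = √((0)² + (-13)²) = √169 = 13
Perimeter = 25 + 13 + 25 + 13 = 76.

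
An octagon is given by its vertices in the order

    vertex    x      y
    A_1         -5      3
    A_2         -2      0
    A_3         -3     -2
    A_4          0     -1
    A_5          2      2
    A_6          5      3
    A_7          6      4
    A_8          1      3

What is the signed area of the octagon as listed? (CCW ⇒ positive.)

22.5

Apply the shoelace formula: 2A = Σ (x_i·y_{i+1} − x_{i+1}·y_i), indices taken mod 8.
A_1→A_2: (-5)(0) − (-2)(3) = 6
A_2→A_3: (-2)(-2) − (-3)(0) = 4
A_3→A_4: (-3)(-1) − (0)(-2) = 3
A_4→A_5: (0)(2) − (2)(-1) = 2
A_5→A_6: (2)(3) − (5)(2) = -4
A_6→A_7: (5)(4) − (6)(3) = 2
A_7→A_8: (6)(3) − (1)(4) = 14
A_8→A_1: (1)(3) − (-5)(3) = 18
Σ = 45
Signed area = Σ/2 = 22.5 (positive ⇒ counter-clockwise traversal).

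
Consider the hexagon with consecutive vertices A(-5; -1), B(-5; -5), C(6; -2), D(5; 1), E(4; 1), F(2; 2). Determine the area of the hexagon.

45.5

Cross-terms: 20, 40, 16, 1, 6, 8  ⇒  Σ = 91
Area = |Σ|/2 = 45.5.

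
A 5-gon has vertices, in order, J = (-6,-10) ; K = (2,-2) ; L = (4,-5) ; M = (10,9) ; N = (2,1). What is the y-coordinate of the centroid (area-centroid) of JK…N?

10/141

Apply the shoelace (surveyor's) formula. First the cross-terms c_i = x_i·y_{i+1} − x_{i+1}·y_i:
  32, -2, 86, -8, -14  ⇒  2A = 94, A = 47.
Then Σ (y_i + y_{i+1})·c_i = 20, so ȳ = 20 / (6·47) = 10/141.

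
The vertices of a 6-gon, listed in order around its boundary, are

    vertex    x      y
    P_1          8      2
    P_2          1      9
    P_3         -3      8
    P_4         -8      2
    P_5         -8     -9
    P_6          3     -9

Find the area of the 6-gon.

214

Apply the surveyor's formula: 2A = Σ (x_i·y_{i+1} − x_{i+1}·y_i), indices taken mod 6.
P_1→P_2: (8)(9) − (1)(2) = 70
P_2→P_3: (1)(8) − (-3)(9) = 35
P_3→P_4: (-3)(2) − (-8)(8) = 58
P_4→P_5: (-8)(-9) − (-8)(2) = 88
P_5→P_6: (-8)(-9) − (3)(-9) = 99
P_6→P_1: (3)(2) − (8)(-9) = 78
Σ = 428
Area = |Σ|/2 = 214.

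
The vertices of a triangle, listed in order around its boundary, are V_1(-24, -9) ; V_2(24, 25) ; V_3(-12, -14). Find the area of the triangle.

324

Apply the shoelace formula: 2A = Σ (x_i·y_{i+1} − x_{i+1}·y_i), indices taken mod 3.
Cross-terms: -384, -36, -228  ⇒  Σ = -648
Area = |Σ|/2 = 324.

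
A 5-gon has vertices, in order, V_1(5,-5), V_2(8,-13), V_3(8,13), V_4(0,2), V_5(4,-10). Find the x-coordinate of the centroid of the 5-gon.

1123/221

Apply the surveyor's formula. First the cross-terms c_i = x_i·y_{i+1} − x_{i+1}·y_i:
  -25, 208, 16, -8, 30  ⇒  2A = 221, A = 110.5.
Then Σ (x_i + x_{i+1})·c_i = 3369, so x̄ = 3369 / (6·110.5) = 1123/221.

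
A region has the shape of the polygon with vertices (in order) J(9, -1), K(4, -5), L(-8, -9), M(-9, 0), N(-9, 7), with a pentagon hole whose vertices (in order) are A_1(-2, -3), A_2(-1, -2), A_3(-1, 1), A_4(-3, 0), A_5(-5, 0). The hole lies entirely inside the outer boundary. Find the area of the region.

Outer boundary:
Apply the shoelace formula: 2A = Σ (x_i·y_{i+1} − x_{i+1}·y_i), indices taken mod 5.
J→K: (9)(-5) − (4)(-1) = -41
K→L: (4)(-9) − (-8)(-5) = -76
L→M: (-8)(0) − (-9)(-9) = -81
M→N: (-9)(7) − (-9)(0) = -63
N→J: (-9)(-1) − (9)(7) = -54
Σ = -315
Area = |Σ|/2 = 157.5.
Hole:
Apply the shoelace (surveyor's) formula: 2A = Σ (x_i·y_{i+1} − x_{i+1}·y_i), indices taken mod 5.
Σ = (1) + (-3) + (3) + (0) + (15) = 16
Area = |Σ|/2 = 8.
Net area = 157.5 − 8 = 149.5.

149.5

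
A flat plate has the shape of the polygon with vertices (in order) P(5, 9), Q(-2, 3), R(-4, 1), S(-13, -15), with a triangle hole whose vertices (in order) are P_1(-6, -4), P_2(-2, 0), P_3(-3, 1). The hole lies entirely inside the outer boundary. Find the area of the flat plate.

Outer boundary:
Apply the shoelace formula: 2A = Σ (x_i·y_{i+1} − x_{i+1}·y_i), indices taken mod 4.
Cross-terms: 33, 10, 73, -42  ⇒  Σ = 74
Area = |Σ|/2 = 37.
Hole:
P_1→P_2: (-6)(0) − (-2)(-4) = -8
P_2→P_3: (-2)(1) − (-3)(0) = -2
P_3→P_1: (-3)(-4) − (-6)(1) = 18
Σ = 8
Area = |Σ|/2 = 4.
Net area = 37 − 4 = 33.

33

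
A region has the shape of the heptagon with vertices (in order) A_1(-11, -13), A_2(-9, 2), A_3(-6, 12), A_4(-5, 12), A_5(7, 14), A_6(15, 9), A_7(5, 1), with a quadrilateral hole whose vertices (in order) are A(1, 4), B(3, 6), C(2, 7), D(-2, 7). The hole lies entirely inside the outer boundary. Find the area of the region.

Outer boundary:
Σ = (-139) + (-96) + (-12) + (-154) + (-147) + (-30) + (-54) = -632
Area = |Σ|/2 = 316.
Hole:
Apply the surveyor's formula: 2A = Σ (x_i·y_{i+1} − x_{i+1}·y_i), indices taken mod 4.
A→B: (1)(6) − (3)(4) = -6
B→C: (3)(7) − (2)(6) = 9
C→D: (2)(7) − (-2)(7) = 28
D→A: (-2)(4) − (1)(7) = -15
Σ = 16
Area = |Σ|/2 = 8.
Net area = 316 − 8 = 308.

308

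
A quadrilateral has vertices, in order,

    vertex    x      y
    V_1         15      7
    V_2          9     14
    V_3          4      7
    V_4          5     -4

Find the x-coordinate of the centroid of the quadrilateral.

230/27

Apply the shoelace formula. First the cross-terms c_i = x_i·y_{i+1} − x_{i+1}·y_i:
  147, 7, -51, 95  ⇒  2A = 198, A = 99.
Then Σ (x_i + x_{i+1})·c_i = 5060, so x̄ = 5060 / (6·99) = 230/27.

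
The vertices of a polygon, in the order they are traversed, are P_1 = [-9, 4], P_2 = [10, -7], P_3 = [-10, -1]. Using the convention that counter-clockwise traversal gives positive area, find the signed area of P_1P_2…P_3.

Apply the shoelace formula: 2A = Σ (x_i·y_{i+1} − x_{i+1}·y_i), indices taken mod 3.
Σ = (23) + (-80) + (-49) = -106
Signed area = Σ/2 = -53 (negative ⇒ clockwise traversal).

-53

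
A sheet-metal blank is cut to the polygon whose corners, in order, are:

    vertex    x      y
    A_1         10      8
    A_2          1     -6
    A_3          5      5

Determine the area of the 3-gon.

21.5

Apply the surveyor's formula: 2A = Σ (x_i·y_{i+1} − x_{i+1}·y_i), indices taken mod 3.
Σ = (-68) + (35) + (-10) = -43
Area = |Σ|/2 = 21.5.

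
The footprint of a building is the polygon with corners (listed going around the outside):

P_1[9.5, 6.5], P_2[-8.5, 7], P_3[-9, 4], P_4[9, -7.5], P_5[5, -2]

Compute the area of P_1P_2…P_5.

Apply the shoelace formula: 2A = Σ (x_i·y_{i+1} − x_{i+1}·y_i), indices taken mod 5.
Σ = (121.75) + (29) + (31.5) + (19.5) + (51.5) = 253.25
Area = |Σ|/2 = 126.625.

126.625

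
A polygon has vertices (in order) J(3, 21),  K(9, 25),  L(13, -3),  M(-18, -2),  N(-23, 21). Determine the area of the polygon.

758

Σ = (-114) + (-352) + (-80) + (-424) + (-546) = -1516
Area = |Σ|/2 = 758.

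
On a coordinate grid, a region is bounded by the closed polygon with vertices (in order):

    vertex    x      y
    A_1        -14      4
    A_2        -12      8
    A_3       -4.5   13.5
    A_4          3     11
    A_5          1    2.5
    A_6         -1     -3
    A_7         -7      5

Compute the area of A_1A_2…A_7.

134

Apply the shoelace formula: 2A = Σ (x_i·y_{i+1} − x_{i+1}·y_i), indices taken mod 7.
Σ = (-64) + (-126) + (-90) + (-3.5) + (-0.5) + (-26) + (42) = -268
Area = |Σ|/2 = 134.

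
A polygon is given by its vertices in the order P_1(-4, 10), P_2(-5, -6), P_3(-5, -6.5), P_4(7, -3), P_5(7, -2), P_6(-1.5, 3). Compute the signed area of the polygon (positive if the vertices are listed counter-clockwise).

Apply the shoelace formula: 2A = Σ (x_i·y_{i+1} − x_{i+1}·y_i), indices taken mod 6.
P_1→P_2: (-4)(-6) − (-5)(10) = 74
P_2→P_3: (-5)(-6.5) − (-5)(-6) = 2.5
P_3→P_4: (-5)(-3) − (7)(-6.5) = 60.5
P_4→P_5: (7)(-2) − (7)(-3) = 7
P_5→P_6: (7)(3) − (-1.5)(-2) = 18
P_6→P_1: (-1.5)(10) − (-4)(3) = -3
Σ = 159
Signed area = Σ/2 = 79.5 (positive ⇒ counter-clockwise traversal).

79.5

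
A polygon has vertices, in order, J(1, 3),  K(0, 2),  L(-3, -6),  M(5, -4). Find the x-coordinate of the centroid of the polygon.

Apply the shoelace formula. First the cross-terms c_i = x_i·y_{i+1} − x_{i+1}·y_i:
  2, 6, 42, 19  ⇒  2A = 69, A = 34.5.
Then Σ (x_i + x_{i+1})·c_i = 182, so x̄ = 182 / (6·34.5) = 182/207.

182/207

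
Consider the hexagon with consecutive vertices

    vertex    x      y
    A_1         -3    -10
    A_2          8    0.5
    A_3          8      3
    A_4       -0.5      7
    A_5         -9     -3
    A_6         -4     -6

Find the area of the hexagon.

Apply the shoelace formula: 2A = Σ (x_i·y_{i+1} − x_{i+1}·y_i), indices taken mod 6.
Cross-terms: 78.5, 20, 57.5, 64.5, 42, 22  ⇒  Σ = 284.5
Area = |Σ|/2 = 142.25.

142.25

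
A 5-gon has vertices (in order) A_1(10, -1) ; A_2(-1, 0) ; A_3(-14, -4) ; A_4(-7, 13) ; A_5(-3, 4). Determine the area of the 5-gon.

116.5

Apply the shoelace (surveyor's) formula: 2A = Σ (x_i·y_{i+1} − x_{i+1}·y_i), indices taken mod 5.
Σ = (-1) + (4) + (-210) + (11) + (-37) = -233
Area = |Σ|/2 = 116.5.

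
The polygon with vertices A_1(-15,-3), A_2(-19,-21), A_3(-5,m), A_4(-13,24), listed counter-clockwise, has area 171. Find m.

The doubled signed area Σ (x_i y_{i+1} − x_{i+1} y_i) is linear in m.
With m=0 it equals 432; the coefficient of m is -6 (from the two edges through A_3).
So -6·m + 432 = 2·171 = 342 ⇒ m = 15.

15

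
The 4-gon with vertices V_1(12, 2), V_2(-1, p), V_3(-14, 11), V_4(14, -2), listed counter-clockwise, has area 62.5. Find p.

8

The doubled signed area Σ (x_i y_{i+1} − x_{i+1} y_i) is linear in p.
With p=0 it equals -83; the coefficient of p is 26 (from the two edges through V_2).
So 26·p + -83 = 2·62.5 = 125 ⇒ p = 8.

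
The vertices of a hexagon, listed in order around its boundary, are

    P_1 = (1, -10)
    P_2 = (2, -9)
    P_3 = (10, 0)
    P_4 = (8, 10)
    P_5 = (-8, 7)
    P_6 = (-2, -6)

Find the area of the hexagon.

212.5

Apply the shoelace (surveyor's) formula: 2A = Σ (x_i·y_{i+1} − x_{i+1}·y_i), indices taken mod 6.
Cross-terms: 11, 90, 100, 136, 62, 26  ⇒  Σ = 425
Area = |Σ|/2 = 212.5.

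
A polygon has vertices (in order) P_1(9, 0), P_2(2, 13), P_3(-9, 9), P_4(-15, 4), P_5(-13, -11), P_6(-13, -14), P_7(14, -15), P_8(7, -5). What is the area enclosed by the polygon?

539

Cross-terms: 117, 135, 99, 217, 39, 391, 35, 45  ⇒  Σ = 1078
Area = |Σ|/2 = 539.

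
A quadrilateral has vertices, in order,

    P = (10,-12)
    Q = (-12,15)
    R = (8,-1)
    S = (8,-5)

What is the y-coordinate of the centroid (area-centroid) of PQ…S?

Apply the shoelace formula. First the cross-terms c_i = x_i·y_{i+1} − x_{i+1}·y_i:
  6, -108, -32, -46  ⇒  2A = -180, A = -90.
Then Σ (y_i + y_{i+1})·c_i = -520, so ȳ = -520 / (6·(-90)) = 26/27.

26/27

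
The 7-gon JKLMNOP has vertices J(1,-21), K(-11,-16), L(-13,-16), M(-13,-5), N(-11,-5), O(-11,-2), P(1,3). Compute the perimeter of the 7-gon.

68

|JK| = √((-12)² + (5)²) = √169 = 13
|KL| = √((-2)² + (0)²) = √4 = 2
|LM| = √((0)² + (11)²) = √121 = 11
|MN| = √((2)² + (0)²) = √4 = 2
|NO| = √((0)² + (3)²) = √9 = 3
|OP| = √((12)² + (5)²) = √169 = 13
|PJ| = √((0)² + (-24)²) = √576 = 24
Perimeter = 13 + 2 + 11 + 2 + 3 + 13 + 24 = 68.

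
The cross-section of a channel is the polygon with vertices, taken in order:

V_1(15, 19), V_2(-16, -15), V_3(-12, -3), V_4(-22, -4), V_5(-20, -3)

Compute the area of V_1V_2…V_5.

210

Σ = (79) + (-132) + (-18) + (-14) + (-335) = -420
Area = |Σ|/2 = 210.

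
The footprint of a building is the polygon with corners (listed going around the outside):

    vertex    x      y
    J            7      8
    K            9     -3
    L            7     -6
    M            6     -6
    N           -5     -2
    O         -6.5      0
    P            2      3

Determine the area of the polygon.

105.75

Apply Gauss's area formula: 2A = Σ (x_i·y_{i+1} − x_{i+1}·y_i), indices taken mod 7.
Cross-terms: -93, -33, -6, -42, -13, -19.5, -5  ⇒  Σ = -211.5
Area = |Σ|/2 = 105.75.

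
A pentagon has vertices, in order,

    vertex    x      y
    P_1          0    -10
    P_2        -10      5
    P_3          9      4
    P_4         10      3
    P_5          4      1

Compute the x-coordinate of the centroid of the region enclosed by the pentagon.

Apply the shoelace (surveyor's) formula. First the cross-terms c_i = x_i·y_{i+1} − x_{i+1}·y_i:
  -100, -85, -13, -2, -40  ⇒  2A = -240, A = -120.
Then Σ (x_i + x_{i+1})·c_i = 650, so x̄ = 650 / (6·(-120)) = -65/72.

-65/72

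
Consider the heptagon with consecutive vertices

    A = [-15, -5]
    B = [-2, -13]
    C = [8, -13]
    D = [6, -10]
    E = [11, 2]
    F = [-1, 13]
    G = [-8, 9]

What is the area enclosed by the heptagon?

425

Σ = (185) + (130) + (-2) + (122) + (145) + (95) + (175) = 850
Area = |Σ|/2 = 425.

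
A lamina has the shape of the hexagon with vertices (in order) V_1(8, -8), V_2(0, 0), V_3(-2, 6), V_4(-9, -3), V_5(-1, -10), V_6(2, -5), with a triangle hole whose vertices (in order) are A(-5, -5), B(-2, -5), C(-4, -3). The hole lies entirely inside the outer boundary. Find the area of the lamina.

95

Outer boundary:
Apply the shoelace (surveyor's) formula: 2A = Σ (x_i·y_{i+1} − x_{i+1}·y_i), indices taken mod 6.
V_1→V_2: (8)(0) − (0)(-8) = 0
V_2→V_3: (0)(6) − (-2)(0) = 0
V_3→V_4: (-2)(-3) − (-9)(6) = 60
V_4→V_5: (-9)(-10) − (-1)(-3) = 87
V_5→V_6: (-1)(-5) − (2)(-10) = 25
V_6→V_1: (2)(-8) − (8)(-5) = 24
Σ = 196
Area = |Σ|/2 = 98.
Hole:
Apply Gauss's area formula: 2A = Σ (x_i·y_{i+1} − x_{i+1}·y_i), indices taken mod 3.
Cross-terms: 15, -14, 5  ⇒  Σ = 6
Area = |Σ|/2 = 3.
Net area = 98 − 3 = 95.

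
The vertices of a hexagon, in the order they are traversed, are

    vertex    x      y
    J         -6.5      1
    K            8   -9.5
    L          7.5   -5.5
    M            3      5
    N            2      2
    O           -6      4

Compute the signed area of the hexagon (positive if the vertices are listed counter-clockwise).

85.5

Apply the shoelace formula: 2A = Σ (x_i·y_{i+1} − x_{i+1}·y_i), indices taken mod 6.
J→K: (-6.5)(-9.5) − (8)(1) = 53.75
K→L: (8)(-5.5) − (7.5)(-9.5) = 27.25
L→M: (7.5)(5) − (3)(-5.5) = 54
M→N: (3)(2) − (2)(5) = -4
N→O: (2)(4) − (-6)(2) = 20
O→J: (-6)(1) − (-6.5)(4) = 20
Σ = 171
Signed area = Σ/2 = 85.5 (positive ⇒ counter-clockwise traversal).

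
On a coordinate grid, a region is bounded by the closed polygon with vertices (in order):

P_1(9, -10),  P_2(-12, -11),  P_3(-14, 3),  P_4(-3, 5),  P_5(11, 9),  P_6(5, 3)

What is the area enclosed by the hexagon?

320.5

Cross-terms: -219, -190, -61, -82, -12, -77  ⇒  Σ = -641
Area = |Σ|/2 = 320.5.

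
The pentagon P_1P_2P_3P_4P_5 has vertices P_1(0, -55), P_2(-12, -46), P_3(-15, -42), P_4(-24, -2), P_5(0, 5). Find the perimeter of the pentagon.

146

|P_1P_2| = √((-12)² + (9)²) = √225 = 15
|P_2P_3| = √((-3)² + (4)²) = √25 = 5
|P_3P_4| = √((-9)² + (40)²) = √1681 = 41
|P_4P_5| = √((24)² + (7)²) = √625 = 25
|P_5P_1| = √((0)² + (-60)²) = √3600 = 60
Perimeter = 15 + 5 + 41 + 25 + 60 = 146.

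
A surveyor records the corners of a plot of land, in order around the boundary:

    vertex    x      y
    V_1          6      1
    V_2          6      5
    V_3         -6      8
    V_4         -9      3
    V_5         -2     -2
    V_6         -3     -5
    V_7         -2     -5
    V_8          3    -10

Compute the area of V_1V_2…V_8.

143.5

Apply the shoelace (surveyor's) formula: 2A = Σ (x_i·y_{i+1} − x_{i+1}·y_i), indices taken mod 8.
Σ = (24) + (78) + (54) + (24) + (4) + (5) + (35) + (63) = 287
Area = |Σ|/2 = 143.5.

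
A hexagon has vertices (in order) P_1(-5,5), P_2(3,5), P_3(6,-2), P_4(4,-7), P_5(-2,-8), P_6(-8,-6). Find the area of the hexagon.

139

Cross-terms: -40, -36, -34, -46, -52, -70  ⇒  Σ = -278
Area = |Σ|/2 = 139.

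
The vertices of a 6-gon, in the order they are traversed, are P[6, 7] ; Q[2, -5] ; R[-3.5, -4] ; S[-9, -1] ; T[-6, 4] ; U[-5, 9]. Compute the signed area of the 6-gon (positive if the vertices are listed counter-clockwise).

Apply the shoelace (surveyor's) formula: 2A = Σ (x_i·y_{i+1} − x_{i+1}·y_i), indices taken mod 6.
Cross-terms: -44, -25.5, -32.5, -42, -34, -89  ⇒  Σ = -267
Signed area = Σ/2 = -133.5 (negative ⇒ clockwise traversal).

-133.5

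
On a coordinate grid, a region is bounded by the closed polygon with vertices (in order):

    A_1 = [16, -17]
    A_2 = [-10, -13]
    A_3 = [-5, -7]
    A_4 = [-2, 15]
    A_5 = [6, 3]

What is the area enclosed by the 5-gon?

A_1→A_2: (16)(-13) − (-10)(-17) = -378
A_2→A_3: (-10)(-7) − (-5)(-13) = 5
A_3→A_4: (-5)(15) − (-2)(-7) = -89
A_4→A_5: (-2)(3) − (6)(15) = -96
A_5→A_1: (6)(-17) − (16)(3) = -150
Σ = -708
Area = |Σ|/2 = 354.

354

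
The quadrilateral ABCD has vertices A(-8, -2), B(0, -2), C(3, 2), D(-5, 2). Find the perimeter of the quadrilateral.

|AB| = √((8)² + (0)²) = √64 = 8
|BC| = √((3)² + (4)²) = √25 = 5
|CD| = √((-8)² + (0)²) = √64 = 8
|DA| = √((-3)² + (-4)²) = √25 = 5
Perimeter = 8 + 5 + 8 + 5 = 26.

26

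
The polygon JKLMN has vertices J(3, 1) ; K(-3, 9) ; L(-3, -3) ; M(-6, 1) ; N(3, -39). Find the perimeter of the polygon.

108

|JK| = √((-6)² + (8)²) = √100 = 10
|KL| = √((0)² + (-12)²) = √144 = 12
|LM| = √((-3)² + (4)²) = √25 = 5
|MN| = √((9)² + (-40)²) = √1681 = 41
|NJ| = √((0)² + (40)²) = √1600 = 40
Perimeter = 10 + 12 + 5 + 41 + 40 = 108.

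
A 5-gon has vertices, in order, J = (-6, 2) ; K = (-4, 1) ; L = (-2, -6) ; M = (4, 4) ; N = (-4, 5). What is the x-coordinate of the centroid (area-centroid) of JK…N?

-182/153

Apply the shoelace formula. First the cross-terms c_i = x_i·y_{i+1} − x_{i+1}·y_i:
  2, 26, 16, 36, 22  ⇒  2A = 102, A = 51.
Then Σ (x_i + x_{i+1})·c_i = -364, so x̄ = -364 / (6·51) = -182/153.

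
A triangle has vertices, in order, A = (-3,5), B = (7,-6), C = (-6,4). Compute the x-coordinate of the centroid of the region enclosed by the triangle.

Apply the surveyor's formula. First the cross-terms c_i = x_i·y_{i+1} − x_{i+1}·y_i:
  -17, -8, -18  ⇒  2A = -43, A = -21.5.
Then Σ (x_i + x_{i+1})·c_i = 86, so x̄ = 86 / (6·(-21.5)) = -2/3.

-2/3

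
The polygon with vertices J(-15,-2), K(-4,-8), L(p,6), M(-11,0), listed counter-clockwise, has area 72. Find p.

-4

The doubled signed area Σ (x_i y_{i+1} − x_{i+1} y_i) is linear in p.
With p=0 it equals 176; the coefficient of p is 8 (from the two edges through L).
So 8·p + 176 = 2·72 = 144 ⇒ p = -4.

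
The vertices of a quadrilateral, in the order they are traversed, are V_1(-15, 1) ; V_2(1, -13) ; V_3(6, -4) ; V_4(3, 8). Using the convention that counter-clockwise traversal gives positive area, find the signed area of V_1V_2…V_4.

V_1→V_2: (-15)(-13) − (1)(1) = 194
V_2→V_3: (1)(-4) − (6)(-13) = 74
V_3→V_4: (6)(8) − (3)(-4) = 60
V_4→V_1: (3)(1) − (-15)(8) = 123
Σ = 451
Signed area = Σ/2 = 225.5 (positive ⇒ counter-clockwise traversal).

225.5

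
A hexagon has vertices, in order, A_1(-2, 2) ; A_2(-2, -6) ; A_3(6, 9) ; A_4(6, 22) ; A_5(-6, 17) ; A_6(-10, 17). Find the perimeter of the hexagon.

72

|A_1A_2| = √((0)² + (-8)²) = √64 = 8
|A_2A_3| = √((8)² + (15)²) = √289 = 17
|A_3A_4| = √((0)² + (13)²) = √169 = 13
|A_4A_5| = √((-12)² + (-5)²) = √169 = 13
|A_5A_6| = √((-4)² + (0)²) = √16 = 4
|A_6A_1| = √((8)² + (-15)²) = √289 = 17
Perimeter = 8 + 17 + 13 + 13 + 4 + 17 = 72.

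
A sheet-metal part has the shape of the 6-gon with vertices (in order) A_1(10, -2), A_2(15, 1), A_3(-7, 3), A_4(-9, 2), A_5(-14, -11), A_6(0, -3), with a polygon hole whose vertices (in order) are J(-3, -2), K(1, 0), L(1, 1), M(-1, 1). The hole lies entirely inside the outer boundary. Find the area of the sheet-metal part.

147

Outer boundary:
Apply Gauss's area formula: 2A = Σ (x_i·y_{i+1} − x_{i+1}·y_i), indices taken mod 6.
A_1→A_2: (10)(1) − (15)(-2) = 40
A_2→A_3: (15)(3) − (-7)(1) = 52
A_3→A_4: (-7)(2) − (-9)(3) = 13
A_4→A_5: (-9)(-11) − (-14)(2) = 127
A_5→A_6: (-14)(-3) − (0)(-11) = 42
A_6→A_1: (0)(-2) − (10)(-3) = 30
Σ = 304
Area = |Σ|/2 = 152.
Hole:
Apply the shoelace (surveyor's) formula: 2A = Σ (x_i·y_{i+1} − x_{i+1}·y_i), indices taken mod 4.
Σ = (2) + (1) + (2) + (5) = 10
Area = |Σ|/2 = 5.
Net area = 152 − 5 = 147.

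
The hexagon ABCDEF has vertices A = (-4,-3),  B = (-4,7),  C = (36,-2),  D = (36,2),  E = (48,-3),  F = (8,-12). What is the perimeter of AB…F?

124

|AB| = √((0)² + (10)²) = √100 = 10
|BC| = √((40)² + (-9)²) = √1681 = 41
|CD| = √((0)² + (4)²) = √16 = 4
|DE| = √((12)² + (-5)²) = √169 = 13
|EF| = √((-40)² + (-9)²) = √1681 = 41
|FA| = √((-12)² + (9)²) = √225 = 15
Perimeter = 10 + 41 + 4 + 13 + 41 + 15 = 124.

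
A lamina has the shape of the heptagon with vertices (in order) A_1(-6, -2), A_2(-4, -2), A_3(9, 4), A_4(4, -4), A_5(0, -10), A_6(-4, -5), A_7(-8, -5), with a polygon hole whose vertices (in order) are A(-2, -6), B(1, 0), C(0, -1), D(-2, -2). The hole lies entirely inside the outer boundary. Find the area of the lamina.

Outer boundary:
Apply the shoelace (surveyor's) formula: 2A = Σ (x_i·y_{i+1} − x_{i+1}·y_i), indices taken mod 7.
Σ = (4) + (2) + (-52) + (-40) + (-40) + (-20) + (-14) = -160
Area = |Σ|/2 = 80.
Hole:
Apply the shoelace formula: 2A = Σ (x_i·y_{i+1} − x_{i+1}·y_i), indices taken mod 4.
A→B: (-2)(0) − (1)(-6) = 6
B→C: (1)(-1) − (0)(0) = -1
C→D: (0)(-2) − (-2)(-1) = -2
D→A: (-2)(-6) − (-2)(-2) = 8
Σ = 11
Area = |Σ|/2 = 5.5.
Net area = 80 − 5.5 = 74.5.

74.5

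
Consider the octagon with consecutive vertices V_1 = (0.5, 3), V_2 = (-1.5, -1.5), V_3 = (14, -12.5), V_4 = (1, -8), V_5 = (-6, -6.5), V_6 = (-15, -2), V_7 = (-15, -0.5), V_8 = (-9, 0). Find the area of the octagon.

125

Σ = (3.75) + (39.75) + (-99.5) + (-54.5) + (-85.5) + (-22.5) + (-4.5) + (-27) = -250
Area = |Σ|/2 = 125.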